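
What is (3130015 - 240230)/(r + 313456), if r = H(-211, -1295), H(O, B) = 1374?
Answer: 577957/62966 ≈ 9.1789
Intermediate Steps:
r = 1374
(3130015 - 240230)/(r + 313456) = (3130015 - 240230)/(1374 + 313456) = 2889785/314830 = 2889785*(1/314830) = 577957/62966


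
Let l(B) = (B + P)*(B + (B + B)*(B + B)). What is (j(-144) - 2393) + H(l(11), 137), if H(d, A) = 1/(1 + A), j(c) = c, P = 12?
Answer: -350105/138 ≈ -2537.0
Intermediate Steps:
l(B) = (12 + B)*(B + 4*B²) (l(B) = (B + 12)*(B + (B + B)*(B + B)) = (12 + B)*(B + (2*B)*(2*B)) = (12 + B)*(B + 4*B²))
(j(-144) - 2393) + H(l(11), 137) = (-144 - 2393) + 1/(1 + 137) = -2537 + 1/138 = -350105/138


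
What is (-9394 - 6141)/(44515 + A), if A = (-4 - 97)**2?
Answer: -15535/54716 ≈ -0.28392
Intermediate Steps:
A = 10201 (A = (-101)**2 = 10201)
(-9394 - 6141)/(44515 + A) = (-9394 - 6141)/(44515 + 10201) = -15535/54716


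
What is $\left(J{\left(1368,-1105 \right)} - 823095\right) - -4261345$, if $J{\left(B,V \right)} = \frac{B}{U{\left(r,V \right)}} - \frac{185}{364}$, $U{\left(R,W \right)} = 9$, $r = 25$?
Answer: $\frac{1251578143}{364} \approx 3.4384 \cdot 10^{6}$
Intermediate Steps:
$J{\left(B,V \right)} = - \frac{185}{364} + \frac{B}{9}$ ($J{\left(B,V \right)} = \frac{B}{9} - \frac{185}{364} = - \frac{185}{364} + \frac{B}{9}$)
$\left(J{\left(1368,-1105 \right)} - 823095\right) - -4261345 = \left(\left(- \frac{185}{364} + \frac{1}{9} \cdot 1368\right) - 823095\right) - -4261345 = \left(\left(- \frac{185}{364} + 152\right) - 823095\right) + 4261345 = \left(\frac{55143}{364} - 823095\right) + 4261345 = - \frac{299551437}{364} + 4261345 = \frac{1251578143}{364}$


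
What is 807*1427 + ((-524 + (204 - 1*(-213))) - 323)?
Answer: 1151159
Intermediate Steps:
807*1427 + ((-524 + (204 - 1*(-213))) - 323) = 1151589 + ((-524 + (204 + 213)) - 323) = 1151589 + ((-524 + 417) - 323) = 1151589 + (-107 - 323) = 1151589 - 430 = 1151159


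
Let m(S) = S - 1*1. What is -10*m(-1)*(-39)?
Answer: -780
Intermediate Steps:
m(S) = -1 + S (m(S) = S - 1 = -1 + S)
-10*m(-1)*(-39) = -10*(-1 - 1)*(-39) = -10*(-2)*(-39) = 20*(-39) = -780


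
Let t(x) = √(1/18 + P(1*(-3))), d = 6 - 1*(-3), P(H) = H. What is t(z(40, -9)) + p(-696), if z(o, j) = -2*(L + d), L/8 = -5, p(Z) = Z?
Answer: -696 + I*√106/6 ≈ -696.0 + 1.7159*I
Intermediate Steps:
L = -40 (L = 8*(-5) = -40)
d = 9 (d = 6 + 3 = 9)
z(o, j) = 62 (z(o, j) = -2*(-40 + 9) = -2*(-31) = 62)
t(x) = I*√106/6 (t(x) = √(1/18 + 1*(-3)) = √(1/18 - 3) = √(-53/18) = I*√106/6)
t(z(40, -9)) + p(-696) = I*√106/6 - 696 = -696 + I*√106/6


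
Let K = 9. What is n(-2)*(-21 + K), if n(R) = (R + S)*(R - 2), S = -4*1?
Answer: -288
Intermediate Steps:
S = -4
n(R) = (-4 + R)*(-2 + R) (n(R) = (R - 4)*(R - 2) = (-4 + R)*(-2 + R))
n(-2)*(-21 + K) = (8 + (-2)**2 - 6*(-2))*(-21 + 9) = (8 + 4 + 12)*(-12) = 24*(-12) = -288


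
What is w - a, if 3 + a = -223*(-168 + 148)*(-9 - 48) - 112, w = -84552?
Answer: 169783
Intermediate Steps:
a = -254335 (a = -3 + (-223*(-168 + 148)*(-9 - 48) - 112) = -3 + (-(-4460)*(-57) - 112) = -3 + (-223*1140 - 112) = -3 + (-254220 - 112) = -3 - 254332 = -254335)
w - a = -84552 - 1*(-254335) = -84552 + 254335 = 169783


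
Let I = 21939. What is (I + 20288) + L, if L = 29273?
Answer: 71500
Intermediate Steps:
(I + 20288) + L = (21939 + 20288) + 29273 = 42227 + 29273 = 71500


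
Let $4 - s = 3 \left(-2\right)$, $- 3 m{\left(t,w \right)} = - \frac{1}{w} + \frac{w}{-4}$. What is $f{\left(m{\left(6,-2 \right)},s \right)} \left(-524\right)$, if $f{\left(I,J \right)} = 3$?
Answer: $-1572$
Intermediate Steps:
$m{\left(t,w \right)} = \frac{1}{3 w} + \frac{w}{12}$ ($m{\left(t,w \right)} = - \frac{- \frac{1}{w} + \frac{w}{-4}}{3} = - \frac{- \frac{1}{w} + w \left(- \frac{1}{4}\right)}{3} = - \frac{- \frac{1}{w} - \frac{w}{4}}{3} = \frac{1}{3 w} + \frac{w}{12}$)
$s = 10$ ($s = 4 - 3 \left(-2\right) = 4 - -6 = 4 + 6 = 10$)
$f{\left(m{\left(6,-2 \right)},s \right)} \left(-524\right) = 3 \left(-524\right) = -1572$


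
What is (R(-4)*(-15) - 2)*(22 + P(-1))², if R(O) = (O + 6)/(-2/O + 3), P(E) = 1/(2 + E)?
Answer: -39146/7 ≈ -5592.3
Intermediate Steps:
R(O) = (6 + O)/(3 - 2/O)
(R(-4)*(-15) - 2)*(22 + P(-1))² = (-4*(6 - 4)/(-2 + 3*(-4))*(-15) - 2)*(22 + 1/(2 - 1))² = (-4*2/(-2 - 12)*(-15) - 2)*(22 + 1/1)² = (-4*2/(-14)*(-15) - 2)*(22 + 1)² = (-4*(-1/14)*2*(-15) - 2)*23² = ((4/7)*(-15) - 2)*529 = (-60/7 - 2)*529 = -74/7*529 = -39146/7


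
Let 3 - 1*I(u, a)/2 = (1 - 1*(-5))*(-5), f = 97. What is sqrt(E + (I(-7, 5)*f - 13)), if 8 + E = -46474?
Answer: I*sqrt(40093) ≈ 200.23*I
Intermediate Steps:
E = -46482 (E = -8 - 46474 = -46482)
I(u, a) = 66 (I(u, a) = 6 - 2*(1 - 1*(-5))*(-5) = 6 - 2*(1 + 5)*(-5) = 6 - 12*(-5) = 6 - 2*(-30) = 6 + 60 = 66)
sqrt(E + (I(-7, 5)*f - 13)) = sqrt(-46482 + (66*97 - 13)) = sqrt(-46482 + (6402 - 13)) = sqrt(-46482 + 6389) = sqrt(-40093) = I*sqrt(40093)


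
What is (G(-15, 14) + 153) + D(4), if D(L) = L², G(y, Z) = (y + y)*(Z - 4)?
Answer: -131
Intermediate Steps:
G(y, Z) = 2*y*(-4 + Z) (G(y, Z) = (2*y)*(-4 + Z) = 2*y*(-4 + Z))
(G(-15, 14) + 153) + D(4) = (2*(-15)*(-4 + 14) + 153) + 4² = (2*(-15)*10 + 153) + 16 = (-300 + 153) + 16 = -147 + 16 = -131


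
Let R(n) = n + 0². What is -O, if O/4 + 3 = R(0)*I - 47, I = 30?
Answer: 200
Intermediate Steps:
R(n) = n (R(n) = n + 0 = n)
O = -200 (O = -12 + 4*(0*30 - 47) = -12 + 4*(0 - 47) = -12 + 4*(-47) = -12 - 188 = -200)
-O = -1*(-200) = 200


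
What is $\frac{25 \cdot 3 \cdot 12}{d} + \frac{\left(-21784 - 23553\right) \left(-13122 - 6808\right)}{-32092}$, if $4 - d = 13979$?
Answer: $- \frac{252547389251}{8969714} \approx -28156.0$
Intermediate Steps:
$d = -13975$ ($d = 4 - 13979 = -13975$)
$\frac{25 \cdot 3 \cdot 12}{d} + \frac{\left(-21784 - 23553\right) \left(-13122 - 6808\right)}{-32092} = \frac{25 \cdot 3 \cdot 12}{-13975} + \frac{\left(-21784 - 23553\right) \left(-13122 - 6808\right)}{-32092} = 75 \cdot 12 \left(- \frac{1}{13975}\right) + \left(-45337\right) \left(-19930\right) \left(- \frac{1}{32092}\right) = 900 \left(- \frac{1}{13975}\right) + 903566410 \left(- \frac{1}{32092}\right) = - \frac{36}{559} - \frac{451783205}{16046} = - \frac{252547389251}{8969714}$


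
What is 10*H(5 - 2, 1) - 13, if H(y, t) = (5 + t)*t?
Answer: 47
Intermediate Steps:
H(y, t) = t*(5 + t)
10*H(5 - 2, 1) - 13 = 10*(1*(5 + 1)) - 13 = 10*(1*6) - 13 = 10*6 - 13 = 60 - 13 = 47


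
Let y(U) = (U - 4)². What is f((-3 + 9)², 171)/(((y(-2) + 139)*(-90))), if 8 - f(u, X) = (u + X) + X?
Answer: 37/1575 ≈ 0.023492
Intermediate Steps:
y(U) = (-4 + U)²
f(u, X) = 8 - u - 2*X (f(u, X) = 8 - ((u + X) + X) = 8 - ((X + u) + X) = 8 - (u + 2*X) = 8 + (-u - 2*X) = 8 - u - 2*X)
f((-3 + 9)², 171)/(((y(-2) + 139)*(-90))) = (8 - (-3 + 9)² - 2*171)/((((-4 - 2)² + 139)*(-90))) = (8 - 1*6² - 342)/((((-6)² + 139)*(-90))) = (8 - 1*36 - 342)/(((36 + 139)*(-90))) = (8 - 36 - 342)/((175*(-90))) = -370/(-15750) = -370*(-1/15750) = 37/1575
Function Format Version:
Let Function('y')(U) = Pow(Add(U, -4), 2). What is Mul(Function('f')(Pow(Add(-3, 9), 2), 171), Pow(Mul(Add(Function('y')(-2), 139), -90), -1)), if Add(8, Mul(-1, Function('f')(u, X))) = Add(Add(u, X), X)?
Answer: Rational(37, 1575) ≈ 0.023492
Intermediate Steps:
Function('y')(U) = Pow(Add(-4, U), 2)
Function('f')(u, X) = Add(8, Mul(-1, u), Mul(-2, X)) (Function('f')(u, X) = Add(8, Mul(-1, Add(Add(u, X), X))) = Add(8, Mul(-1, Add(Add(X, u), X))) = Add(8, Mul(-1, Add(u, Mul(2, X)))) = Add(8, Add(Mul(-1, u), Mul(-2, X))) = Add(8, Mul(-1, u), Mul(-2, X)))
Mul(Function('f')(Pow(Add(-3, 9), 2), 171), Pow(Mul(Add(Function('y')(-2), 139), -90), -1)) = Mul(Add(8, Mul(-1, Pow(Add(-3, 9), 2)), Mul(-2, 171)), Pow(Mul(Add(Pow(Add(-4, -2), 2), 139), -90), -1)) = Mul(Add(8, Mul(-1, Pow(6, 2)), -342), Pow(Mul(Add(Pow(-6, 2), 139), -90), -1)) = Mul(Add(8, Mul(-1, 36), -342), Pow(Mul(Add(36, 139), -90), -1)) = Mul(Add(8, -36, -342), Pow(Mul(175, -90), -1)) = Mul(-370, Pow(-15750, -1)) = Mul(-370, Rational(-1, 15750)) = Rational(37, 1575)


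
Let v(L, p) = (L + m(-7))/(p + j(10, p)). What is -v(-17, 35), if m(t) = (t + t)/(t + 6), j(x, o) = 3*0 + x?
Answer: 1/15 ≈ 0.066667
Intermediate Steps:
j(x, o) = x (j(x, o) = 0 + x = x)
m(t) = 2*t/(6 + t) (m(t) = (2*t)/(6 + t) = 2*t/(6 + t))
v(L, p) = (14 + L)/(10 + p) (v(L, p) = (L + 2*(-7)/(6 - 7))/(p + 10) = (L + 2*(-7)/(-1))/(10 + p) = (L + 2*(-7)*(-1))/(10 + p) = (L + 14)/(10 + p) = (14 + L)/(10 + p))
-v(-17, 35) = -(14 - 17)/(10 + 35) = -(-3)/45 = -1*(-1/15) = 1/15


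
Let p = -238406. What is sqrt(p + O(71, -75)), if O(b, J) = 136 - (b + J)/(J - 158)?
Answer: 9*I*sqrt(159696802)/233 ≈ 488.13*I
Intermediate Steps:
O(b, J) = 136 - (J + b)/(-158 + J)
sqrt(p + O(71, -75)) = sqrt(-238406 + (-21488 - 1*71 + 135*(-75))/(-158 - 75)) = sqrt(-238406 + (-21488 - 71 - 10125)/(-233)) = sqrt(-238406 - 1/233*(-31684)) = sqrt(-238406 + 31684/233) = sqrt(-55516914/233) = 9*I*sqrt(159696802)/233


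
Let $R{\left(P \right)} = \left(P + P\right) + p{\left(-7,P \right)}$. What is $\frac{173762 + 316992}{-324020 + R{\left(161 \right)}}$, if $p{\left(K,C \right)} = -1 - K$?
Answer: $- \frac{245377}{161846} \approx -1.5161$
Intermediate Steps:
$R{\left(P \right)} = 6 + 2 P$ ($R{\left(P \right)} = \left(P + P\right) - -6 = 2 P + \left(-1 + 7\right) = 2 P + 6 = 6 + 2 P$)
$\frac{173762 + 316992}{-324020 + R{\left(161 \right)}} = \frac{173762 + 316992}{-324020 + \left(6 + 2 \cdot 161\right)} = \frac{490754}{-324020 + \left(6 + 322\right)} = \frac{490754}{-324020 + 328} = \frac{490754}{-323692} = 490754 \left(- \frac{1}{323692}\right) = - \frac{245377}{161846}$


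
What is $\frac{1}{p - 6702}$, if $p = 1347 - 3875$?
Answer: $- \frac{1}{9230} \approx -0.00010834$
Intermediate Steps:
$p = -2528$ ($p = 1347 - 3875 = -2528$)
$\frac{1}{p - 6702} = \frac{1}{-2528 - 6702} = \frac{1}{-9230} = - \frac{1}{9230}$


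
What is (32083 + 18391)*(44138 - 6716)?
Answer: 1888838028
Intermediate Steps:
(32083 + 18391)*(44138 - 6716) = 50474*37422 = 1888838028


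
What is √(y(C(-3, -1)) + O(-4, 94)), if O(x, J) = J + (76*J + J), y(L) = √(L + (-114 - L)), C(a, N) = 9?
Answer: √(7332 + I*√114) ≈ 85.627 + 0.0623*I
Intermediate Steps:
y(L) = I*√114 (y(L) = √(-114) = I*√114)
O(x, J) = 78*J (O(x, J) = J + 77*J = 78*J)
√(y(C(-3, -1)) + O(-4, 94)) = √(I*√114 + 78*94) = √(I*√114 + 7332) = √(7332 + I*√114)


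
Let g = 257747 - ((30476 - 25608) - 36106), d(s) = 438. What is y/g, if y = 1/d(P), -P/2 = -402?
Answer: 1/126575430 ≈ 7.9004e-9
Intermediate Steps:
P = 804 (P = -2*(-402) = 804)
g = 288985 (g = 257747 - (4868 - 36106) = 257747 - 1*(-31238) = 257747 + 31238 = 288985)
y = 1/438 ≈ 0.0022831
y/g = (1/438)/288985 = (1/438)*(1/288985) = 1/126575430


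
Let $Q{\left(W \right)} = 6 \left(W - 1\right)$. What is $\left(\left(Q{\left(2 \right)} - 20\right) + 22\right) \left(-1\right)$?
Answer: $-8$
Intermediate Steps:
$Q{\left(W \right)} = -6 + 6 W$ ($Q{\left(W \right)} = 6 \left(-1 + W\right) = -6 + 6 W$)
$\left(\left(Q{\left(2 \right)} - 20\right) + 22\right) \left(-1\right) = \left(\left(\left(-6 + 6 \cdot 2\right) - 20\right) + 22\right) \left(-1\right) = \left(\left(\left(-6 + 12\right) - 20\right) + 22\right) \left(-1\right) = \left(\left(6 - 20\right) + 22\right) \left(-1\right) = \left(-14 + 22\right) \left(-1\right) = 8 \left(-1\right) = -8$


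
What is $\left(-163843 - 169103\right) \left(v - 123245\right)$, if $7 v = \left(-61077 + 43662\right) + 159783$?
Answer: $\frac{239836652262}{7} \approx 3.4262 \cdot 10^{10}$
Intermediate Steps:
$v = \frac{142368}{7}$ ($v = \frac{\left(-61077 + 43662\right) + 159783}{7} = \frac{-17415 + 159783}{7} = \frac{1}{7} \cdot 142368 = \frac{142368}{7} \approx 20338.0$)
$\left(-163843 - 169103\right) \left(v - 123245\right) = \left(-163843 - 169103\right) \left(\frac{142368}{7} - 123245\right) = \left(-332946\right) \left(- \frac{720347}{7}\right) = \frac{239836652262}{7}$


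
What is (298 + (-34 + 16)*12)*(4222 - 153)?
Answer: 333658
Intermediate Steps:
(298 + (-34 + 16)*12)*(4222 - 153) = (298 - 18*12)*4069 = (298 - 216)*4069 = 82*4069 = 333658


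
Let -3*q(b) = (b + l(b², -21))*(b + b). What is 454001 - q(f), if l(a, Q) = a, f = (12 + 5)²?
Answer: 49804183/3 ≈ 1.6601e+7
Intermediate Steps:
f = 289 (f = 17² = 289)
q(b) = -2*b*(b + b²)/3 (q(b) = -(b + b²)*(b + b)/3 = -(b + b²)*2*b/3 = -2*b*(b + b²)/3)
454001 - q(f) = 454001 - (-2)*289²*(1 + 289)/3 = 454001 - (-2)*83521*290/3 = 454001 - 1*(-48442180/3) = 454001 + 48442180/3 = 49804183/3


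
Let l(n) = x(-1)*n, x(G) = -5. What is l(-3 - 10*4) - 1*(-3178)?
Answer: 3393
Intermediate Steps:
l(n) = -5*n
l(-3 - 10*4) - 1*(-3178) = -5*(-3 - 10*4) - 1*(-3178) = -5*(-3 - 40) + 3178 = -5*(-43) + 3178 = 215 + 3178 = 3393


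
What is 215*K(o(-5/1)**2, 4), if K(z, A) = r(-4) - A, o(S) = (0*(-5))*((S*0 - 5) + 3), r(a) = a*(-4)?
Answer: 2580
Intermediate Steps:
r(a) = -4*a
o(S) = 0 (o(S) = 0*((0 - 5) + 3) = 0*(-5 + 3) = 0*(-2) = 0)
K(z, A) = 16 - A (K(z, A) = -4*(-4) - A = 16 - A)
215*K(o(-5/1)**2, 4) = 215*(16 - 1*4) = 215*(16 - 4) = 215*12 = 2580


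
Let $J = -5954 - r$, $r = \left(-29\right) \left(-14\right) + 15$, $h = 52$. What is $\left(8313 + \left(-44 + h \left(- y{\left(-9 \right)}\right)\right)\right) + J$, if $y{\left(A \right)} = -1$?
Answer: $1946$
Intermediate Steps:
$r = 421$ ($r = 406 + 15 = 421$)
$J = -6375$ ($J = -5954 - 421 = -6375$)
$\left(8313 + \left(-44 + h \left(- y{\left(-9 \right)}\right)\right)\right) + J = \left(8313 - \left(44 - 52 \left(\left(-1\right) \left(-1\right)\right)\right)\right) - 6375 = \left(8313 + \left(-44 + 52 \cdot 1\right)\right) - 6375 = \left(8313 + \left(-44 + 52\right)\right) - 6375 = \left(8313 + 8\right) - 6375 = 8321 - 6375 = 1946$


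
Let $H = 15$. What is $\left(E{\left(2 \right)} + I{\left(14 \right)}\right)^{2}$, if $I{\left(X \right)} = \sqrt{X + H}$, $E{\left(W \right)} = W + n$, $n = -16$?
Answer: $\left(-14 + \sqrt{29}\right)^{2} \approx 74.215$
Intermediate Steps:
$E{\left(W \right)} = -16 + W$ ($E{\left(W \right)} = W - 16 = -16 + W$)
$I{\left(X \right)} = \sqrt{15 + X}$ ($I{\left(X \right)} = \sqrt{X + 15} = \sqrt{15 + X}$)
$\left(E{\left(2 \right)} + I{\left(14 \right)}\right)^{2} = \left(\left(-16 + 2\right) + \sqrt{15 + 14}\right)^{2} = \left(-14 + \sqrt{29}\right)^{2}$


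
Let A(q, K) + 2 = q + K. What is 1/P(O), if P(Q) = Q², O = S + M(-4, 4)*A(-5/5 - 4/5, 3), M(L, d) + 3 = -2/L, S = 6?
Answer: 1/64 ≈ 0.015625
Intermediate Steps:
M(L, d) = -3 - 2/L
A(q, K) = -2 + K + q (A(q, K) = -2 + (q + K) = -2 + (K + q) = -2 + K + q)
O = 8 (O = 6 + (-3 - 2/(-4))*(-2 + 3 + (-5/5 - 4/5)) = 6 + (-3 - 2*(-¼))*(-2 + 3 + (-5*⅕ - 4*⅕)) = 6 + (-3 + ½)*(-2 + 3 + (-1 - ⅘)) = 6 - 5*(-2 + 3 - 9/5)/2 = 6 - 5/2*(-⅘) = 6 + 2 = 8)
1/P(O) = 1/(8²) = 1/64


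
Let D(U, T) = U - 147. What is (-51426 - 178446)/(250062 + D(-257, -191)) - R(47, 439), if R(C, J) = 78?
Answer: -9851598/124829 ≈ -78.921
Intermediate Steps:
D(U, T) = -147 + U
(-51426 - 178446)/(250062 + D(-257, -191)) - R(47, 439) = (-51426 - 178446)/(250062 + (-147 - 257)) - 1*78 = -229872/(250062 - 404) - 78 = -229872/249658 - 78 = -229872*1/249658 - 78 = -114936/124829 - 78 = -9851598/124829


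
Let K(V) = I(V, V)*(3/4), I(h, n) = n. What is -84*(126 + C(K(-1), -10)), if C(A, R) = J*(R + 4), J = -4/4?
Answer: -11088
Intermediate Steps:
J = -1 (J = -4*1/4 = -1)
K(V) = 3*V/4 (K(V) = V*(3/4) = 3*V/4)
C(A, R) = -4 - R (C(A, R) = -(R + 4) = -(4 + R) = -4 - R)
-84*(126 + C(K(-1), -10)) = -84*(126 + (-4 - 1*(-10))) = -84*(126 + (-4 + 10)) = -84*(126 + 6) = -84*132 = -11088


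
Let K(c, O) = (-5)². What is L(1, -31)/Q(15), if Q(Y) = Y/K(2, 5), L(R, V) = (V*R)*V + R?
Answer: 4810/3 ≈ 1603.3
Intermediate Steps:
K(c, O) = 25
L(R, V) = R + R*V² (L(R, V) = (R*V)*V + R = R*V² + R = R + R*V²)
Q(Y) = Y/25
L(1, -31)/Q(15) = (1*(1 + (-31)²))/(((1/25)*15)) = (1*(1 + 961))/(⅗) = (1*962)*(5/3) = 962*(5/3) = 4810/3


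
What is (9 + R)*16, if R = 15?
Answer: 384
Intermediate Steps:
(9 + R)*16 = (9 + 15)*16 = 24*16 = 384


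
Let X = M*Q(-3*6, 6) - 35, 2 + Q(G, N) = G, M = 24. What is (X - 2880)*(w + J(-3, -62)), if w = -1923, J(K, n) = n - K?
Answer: 6728890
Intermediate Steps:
Q(G, N) = -2 + G
X = -515 (X = 24*(-2 - 3*6) - 35 = 24*(-2 - 18) - 35 = 24*(-20) - 35 = -480 - 35 = -515)
(X - 2880)*(w + J(-3, -62)) = (-515 - 2880)*(-1923 + (-62 - 1*(-3))) = -3395*(-1923 + (-62 + 3)) = -3395*(-1923 - 59) = -3395*(-1982) = 6728890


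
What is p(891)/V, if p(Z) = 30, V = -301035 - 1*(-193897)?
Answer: -15/53569 ≈ -0.00028001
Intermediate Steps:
V = -107138 (V = -301035 + 193897 = -107138)
p(891)/V = 30/(-107138) = 30*(-1/107138) = -15/53569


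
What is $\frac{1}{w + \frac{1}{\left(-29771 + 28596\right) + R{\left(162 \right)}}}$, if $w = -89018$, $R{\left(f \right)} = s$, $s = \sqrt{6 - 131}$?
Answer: $- \frac{122911604675}{10941345329555301} + \frac{5 i \sqrt{5}}{10941345329555301} \approx -1.1234 \cdot 10^{-5} + 1.0218 \cdot 10^{-15} i$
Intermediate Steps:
$s = 5 i \sqrt{5}$ ($s = \sqrt{-125} = 5 i \sqrt{5} \approx 11.18 i$)
$R{\left(f \right)} = 5 i \sqrt{5}$
$\frac{1}{w + \frac{1}{\left(-29771 + 28596\right) + R{\left(162 \right)}}} = \frac{1}{-89018 + \frac{1}{\left(-29771 + 28596\right) + 5 i \sqrt{5}}} = \frac{1}{-89018 + \frac{1}{-1175 + 5 i \sqrt{5}}}$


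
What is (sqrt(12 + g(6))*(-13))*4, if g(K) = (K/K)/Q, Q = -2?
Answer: -26*sqrt(46) ≈ -176.34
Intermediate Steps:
g(K) = -1/2 (g(K) = (K/K)/(-2) = 1*(-1/2) = -1/2)
(sqrt(12 + g(6))*(-13))*4 = (sqrt(12 - 1/2)*(-13))*4 = (sqrt(23/2)*(-13))*4 = ((sqrt(46)/2)*(-13))*4 = -13*sqrt(46)/2*4 = -26*sqrt(46)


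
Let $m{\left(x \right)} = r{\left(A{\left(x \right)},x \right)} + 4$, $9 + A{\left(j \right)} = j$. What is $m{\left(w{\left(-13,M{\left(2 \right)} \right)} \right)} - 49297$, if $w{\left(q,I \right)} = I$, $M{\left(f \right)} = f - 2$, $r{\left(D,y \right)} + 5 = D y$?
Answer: $-49298$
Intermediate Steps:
$A{\left(j \right)} = -9 + j$
$r{\left(D,y \right)} = -5 + D y$
$M{\left(f \right)} = -2 + f$
$m{\left(x \right)} = -1 + x \left(-9 + x\right)$ ($m{\left(x \right)} = \left(-5 + \left(-9 + x\right) x\right) + 4 = \left(-5 + x \left(-9 + x\right)\right) + 4 = -1 + x \left(-9 + x\right)$)
$m{\left(w{\left(-13,M{\left(2 \right)} \right)} \right)} - 49297 = \left(-1 + \left(-2 + 2\right) \left(-9 + \left(-2 + 2\right)\right)\right) - 49297 = \left(-1 + 0 \left(-9 + 0\right)\right) - 49297 = \left(-1 + 0 \left(-9\right)\right) - 49297 = \left(-1 + 0\right) - 49297 = -1 - 49297 = -49298$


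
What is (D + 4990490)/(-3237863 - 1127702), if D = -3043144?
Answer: -1947346/4365565 ≈ -0.44607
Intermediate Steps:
(D + 4990490)/(-3237863 - 1127702) = (-3043144 + 4990490)/(-3237863 - 1127702) = 1947346/(-4365565) = 1947346*(-1/4365565) = -1947346/4365565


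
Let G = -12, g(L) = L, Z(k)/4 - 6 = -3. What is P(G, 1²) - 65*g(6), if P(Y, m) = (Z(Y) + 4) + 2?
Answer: -372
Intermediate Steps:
Z(k) = 12 (Z(k) = 24 + 4*(-3) = 24 - 12 = 12)
P(Y, m) = 18 (P(Y, m) = (12 + 4) + 2 = 16 + 2 = 18)
P(G, 1²) - 65*g(6) = 18 - 65*6 = 18 - 390 = -372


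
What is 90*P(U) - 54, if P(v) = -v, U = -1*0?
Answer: -54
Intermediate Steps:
U = 0
90*P(U) - 54 = 90*(-1*0) - 54 = 90*0 - 54 = 0 - 54 = -54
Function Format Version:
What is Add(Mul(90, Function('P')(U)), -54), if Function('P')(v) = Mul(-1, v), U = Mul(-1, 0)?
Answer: -54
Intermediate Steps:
U = 0
Add(Mul(90, Function('P')(U)), -54) = Add(Mul(90, Mul(-1, 0)), -54) = Add(Mul(90, 0), -54) = Add(0, -54) = -54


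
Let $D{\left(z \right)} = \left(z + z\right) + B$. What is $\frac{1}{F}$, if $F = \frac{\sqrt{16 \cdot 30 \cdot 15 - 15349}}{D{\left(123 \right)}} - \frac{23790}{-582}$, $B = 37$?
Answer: $\frac{30802629845}{1259173862966} - \frac{2662747 i \sqrt{8149}}{1259173862966} \approx 0.024463 - 0.0001909 i$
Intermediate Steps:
$D{\left(z \right)} = 37 + 2 z$ ($D{\left(z \right)} = \left(z + z\right) + 37 = 2 z + 37 = 37 + 2 z$)
$F = \frac{3965}{97} + \frac{i \sqrt{8149}}{283}$ ($F = \frac{\sqrt{16 \cdot 30 \cdot 15 - 15349}}{37 + 2 \cdot 123} - \frac{23790}{-582} = \frac{\sqrt{480 \cdot 15 - 15349}}{37 + 246} - - \frac{3965}{97} = \frac{\sqrt{7200 - 15349}}{283} + \frac{3965}{97} = \sqrt{-8149} \cdot \frac{1}{283} + \frac{3965}{97} = i \sqrt{8149} \cdot \frac{1}{283} + \frac{3965}{97} = \frac{i \sqrt{8149}}{283} + \frac{3965}{97} = \frac{3965}{97} + \frac{i \sqrt{8149}}{283} \approx 40.876 + 0.31898 i$)
$\frac{1}{F} = \frac{1}{\frac{3965}{97} + \frac{i \sqrt{8149}}{283}}$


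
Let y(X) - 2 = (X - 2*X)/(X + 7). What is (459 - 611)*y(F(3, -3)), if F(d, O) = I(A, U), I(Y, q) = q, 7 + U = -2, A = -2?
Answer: 380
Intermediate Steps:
U = -9 (U = -7 - 2 = -9)
F(d, O) = -9
y(X) = 2 - X/(7 + X) (y(X) = 2 + (X - 2*X)/(X + 7) = 2 + (-X)/(7 + X) = 2 - X/(7 + X))
(459 - 611)*y(F(3, -3)) = (459 - 611)*((14 - 9)/(7 - 9)) = -152*5/(-2) = -(-76)*5 = -152*(-5/2) = 380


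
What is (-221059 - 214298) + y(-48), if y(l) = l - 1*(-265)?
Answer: -435140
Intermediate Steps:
y(l) = 265 + l (y(l) = l + 265 = 265 + l)
(-221059 - 214298) + y(-48) = (-221059 - 214298) + (265 - 48) = -435357 + 217 = -435140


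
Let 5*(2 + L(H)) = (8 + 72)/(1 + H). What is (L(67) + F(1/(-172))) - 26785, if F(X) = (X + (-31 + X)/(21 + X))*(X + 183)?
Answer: -49139463965525/1816073008 ≈ -27058.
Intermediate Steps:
L(H) = -2 + 16/(1 + H) (L(H) = -2 + ((8 + 72)/(1 + H))/5 = -2 + (80/(1 + H))/5 = -2 + 16/(1 + H))
F(X) = (183 + X)*(X + (-31 + X)/(21 + X)) (F(X) = (X + (-31 + X)/(21 + X))*(183 + X) = (183 + X)*(X + (-31 + X)/(21 + X)))
(L(67) + F(1/(-172))) - 26785 = (2*(7 - 1*67)/(1 + 67) + (-5673 + (1/(-172))³ + 205*(1/(-172))² + 3995/(-172))/(21 + 1/(-172))) - 26785 = (2*(7 - 67)/68 + (-5673 + (-1/172)³ + 205*(-1/172)² + 3995*(-1/172))/(21 - 1/172)) - 26785 = (2*(1/68)*(-60) + (-5673 - 1/5088448 + 205*(1/29584) - 3995/172)/(3611/172)) - 26785 = (-30/17 + 172*(-5673 - 1/5088448 + 205/29584 - 3995/172)/3611) - 26785 = (-30/17 + (172/3611)*(-28984918325/5088448)) - 26785 = (-30/17 - 28984918325/106827824) - 26785 = -495948446245/1816073008 - 26785 = -49139463965525/1816073008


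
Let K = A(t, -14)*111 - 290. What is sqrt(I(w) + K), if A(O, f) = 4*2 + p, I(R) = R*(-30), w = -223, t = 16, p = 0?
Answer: 2*sqrt(1822) ≈ 85.370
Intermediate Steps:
I(R) = -30*R
A(O, f) = 8 (A(O, f) = 4*2 + 0 = 8 + 0 = 8)
K = 598 (K = 8*111 - 290 = 888 - 290 = 598)
sqrt(I(w) + K) = sqrt(-30*(-223) + 598) = sqrt(6690 + 598) = sqrt(7288) = 2*sqrt(1822)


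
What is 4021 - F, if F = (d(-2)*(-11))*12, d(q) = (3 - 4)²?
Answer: 4153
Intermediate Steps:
d(q) = 1 (d(q) = (-1)² = 1)
F = -132 (F = (1*(-11))*12 = -11*12 = -132)
4021 - F = 4021 - 1*(-132) = 4021 + 132 = 4153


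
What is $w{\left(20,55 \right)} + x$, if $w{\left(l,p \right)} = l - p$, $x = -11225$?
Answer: $-11260$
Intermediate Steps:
$w{\left(20,55 \right)} + x = \left(20 - 55\right) - 11225 = -35 - 11225 = -11260$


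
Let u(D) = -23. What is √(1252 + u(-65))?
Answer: √1229 ≈ 35.057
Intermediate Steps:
√(1252 + u(-65)) = √(1252 - 23) = √1229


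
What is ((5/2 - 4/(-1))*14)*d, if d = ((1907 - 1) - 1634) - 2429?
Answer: -196287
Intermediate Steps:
d = -2157 (d = (1906 - 1634) - 2429 = 272 - 2429 = -2157)
((5/2 - 4/(-1))*14)*d = ((5/2 - 4/(-1))*14)*(-2157) = ((5*(1/2) - 4*(-1))*14)*(-2157) = ((5/2 + 4)*14)*(-2157) = ((13/2)*14)*(-2157) = 91*(-2157) = -196287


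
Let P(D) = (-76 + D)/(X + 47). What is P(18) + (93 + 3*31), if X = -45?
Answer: 157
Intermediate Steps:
P(D) = -38 + D/2 (P(D) = (-76 + D)/(-45 + 47) = (-76 + D)/2 = (-76 + D)*(1/2) = -38 + D/2)
P(18) + (93 + 3*31) = (-38 + (1/2)*18) + (93 + 3*31) = (-38 + 9) + (93 + 93) = -29 + 186 = 157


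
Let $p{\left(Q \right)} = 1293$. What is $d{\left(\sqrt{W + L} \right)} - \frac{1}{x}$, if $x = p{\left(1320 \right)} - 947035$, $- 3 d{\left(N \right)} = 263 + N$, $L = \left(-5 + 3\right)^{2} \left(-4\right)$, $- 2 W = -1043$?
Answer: $- \frac{248730143}{2837226} - \frac{\sqrt{2022}}{6} \approx -95.161$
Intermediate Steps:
$W = \frac{1043}{2}$ ($W = \left(- \frac{1}{2}\right) \left(-1043\right) = \frac{1043}{2} \approx 521.5$)
$L = -16$ ($L = \left(-2\right)^{2} \left(-4\right) = 4 \left(-4\right) = -16$)
$d{\left(N \right)} = - \frac{263}{3} - \frac{N}{3}$ ($d{\left(N \right)} = - \frac{263 + N}{3} = - \frac{263}{3} - \frac{N}{3}$)
$x = -945742$ ($x = 1293 - 947035 = -945742$)
$d{\left(\sqrt{W + L} \right)} - \frac{1}{x} = \left(- \frac{263}{3} - \frac{\sqrt{\frac{1043}{2} - 16}}{3}\right) - \frac{1}{-945742} = \left(- \frac{263}{3} - \frac{\sqrt{\frac{1011}{2}}}{3}\right) - - \frac{1}{945742} = \left(- \frac{263}{3} - \frac{\frac{1}{2} \sqrt{2022}}{3}\right) + \frac{1}{945742} = \left(- \frac{263}{3} - \frac{\sqrt{2022}}{6}\right) + \frac{1}{945742} = - \frac{248730143}{2837226} - \frac{\sqrt{2022}}{6}$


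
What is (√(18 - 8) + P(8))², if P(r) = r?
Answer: (8 + √10)² ≈ 124.60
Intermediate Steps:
(√(18 - 8) + P(8))² = (√(18 - 8) + 8)² = (√10 + 8)² = (8 + √10)²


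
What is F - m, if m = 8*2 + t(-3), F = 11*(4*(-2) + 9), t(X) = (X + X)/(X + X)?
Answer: -6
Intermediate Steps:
t(X) = 1 (t(X) = (2*X)/((2*X)) = (2*X)*(1/(2*X)) = 1)
F = 11 (F = 11*(-8 + 9) = 11*1 = 11)
m = 17 (m = 8*2 + 1 = 16 + 1 = 17)
F - m = 11 - 1*17 = 11 - 17 = -6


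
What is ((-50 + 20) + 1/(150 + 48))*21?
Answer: -41573/66 ≈ -629.89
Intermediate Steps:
((-50 + 20) + 1/(150 + 48))*21 = (-30 + 1/198)*21 = -5939/198*21 = -41573/66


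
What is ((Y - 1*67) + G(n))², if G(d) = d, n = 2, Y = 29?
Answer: 1296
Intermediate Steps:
((Y - 1*67) + G(n))² = ((29 - 1*67) + 2)² = ((29 - 67) + 2)² = (-38 + 2)² = (-36)² = 1296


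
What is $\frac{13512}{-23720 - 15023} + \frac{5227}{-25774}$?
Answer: $- \frac{550767949}{998562082} \approx -0.55156$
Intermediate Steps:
$\frac{13512}{-23720 - 15023} + \frac{5227}{-25774} = \frac{13512}{-38743} + 5227 \left(- \frac{1}{25774}\right) = 13512 \left(- \frac{1}{38743}\right) - \frac{5227}{25774} = - \frac{13512}{38743} - \frac{5227}{25774} = - \frac{550767949}{998562082}$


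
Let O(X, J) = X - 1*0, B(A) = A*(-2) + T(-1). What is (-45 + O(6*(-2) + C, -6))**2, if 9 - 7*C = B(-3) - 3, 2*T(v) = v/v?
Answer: 619369/196 ≈ 3160.0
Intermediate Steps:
T(v) = 1/2 (T(v) = (v/v)/2 = (1/2)*1 = 1/2)
B(A) = 1/2 - 2*A (B(A) = A*(-2) + 1/2 = -2*A + 1/2 = 1/2 - 2*A)
C = 11/14 (C = 9/7 - ((1/2 - 2*(-3)) - 3)/7 = 9/7 - ((1/2 + 6) - 3)/7 = 9/7 - (13/2 - 3)/7 = 9/7 - 1/7*7/2 = 9/7 - 1/2 = 11/14 ≈ 0.78571)
O(X, J) = X (O(X, J) = X + 0 = X)
(-45 + O(6*(-2) + C, -6))**2 = (-45 + (6*(-2) + 11/14))**2 = (-45 + (-12 + 11/14))**2 = (-45 - 157/14)**2 = (-787/14)**2 = 619369/196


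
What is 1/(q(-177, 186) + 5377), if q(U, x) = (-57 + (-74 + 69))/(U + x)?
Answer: 9/48331 ≈ 0.00018622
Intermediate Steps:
q(U, x) = -62/(U + x) (q(U, x) = (-57 - 5)/(U + x) = -62/(U + x))
1/(q(-177, 186) + 5377) = 1/(-62/(-177 + 186) + 5377) = 1/(-62/9 + 5377) = 1/(48331/9) = 9/48331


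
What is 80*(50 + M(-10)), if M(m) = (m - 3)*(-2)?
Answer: 6080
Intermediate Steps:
M(m) = 6 - 2*m (M(m) = (-3 + m)*(-2) = 6 - 2*m)
80*(50 + M(-10)) = 80*(50 + (6 - 2*(-10))) = 80*(50 + (6 + 20)) = 80*(50 + 26) = 80*76 = 6080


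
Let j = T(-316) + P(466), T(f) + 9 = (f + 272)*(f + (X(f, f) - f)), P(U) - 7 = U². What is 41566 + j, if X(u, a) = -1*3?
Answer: 258852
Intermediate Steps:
X(u, a) = -3
P(U) = 7 + U²
T(f) = -825 - 3*f (T(f) = -9 + (f + 272)*(f + (-3 - f)) = -9 + (272 + f)*(-3) = -9 + (-816 - 3*f) = -825 - 3*f)
j = 217286 (j = (-825 - 3*(-316)) + (7 + 466²) = (-825 + 948) + (7 + 217156) = 123 + 217163 = 217286)
41566 + j = 41566 + 217286 = 258852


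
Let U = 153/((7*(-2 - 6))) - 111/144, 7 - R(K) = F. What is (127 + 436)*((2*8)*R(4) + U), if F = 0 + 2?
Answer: 14470789/336 ≈ 43068.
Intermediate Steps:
F = 2
R(K) = 5 (R(K) = 7 - 1*2 = 7 - 2 = 5)
U = -1177/336 (U = 153/((7*(-8))) - 111*1/144 = 153/(-56) - 37/48 = 153*(-1/56) - 37/48 = -153/56 - 37/48 = -1177/336 ≈ -3.5030)
(127 + 436)*((2*8)*R(4) + U) = (127 + 436)*((2*8)*5 - 1177/336) = 563*(16*5 - 1177/336) = 563*(80 - 1177/336) = 563*(25703/336) = 14470789/336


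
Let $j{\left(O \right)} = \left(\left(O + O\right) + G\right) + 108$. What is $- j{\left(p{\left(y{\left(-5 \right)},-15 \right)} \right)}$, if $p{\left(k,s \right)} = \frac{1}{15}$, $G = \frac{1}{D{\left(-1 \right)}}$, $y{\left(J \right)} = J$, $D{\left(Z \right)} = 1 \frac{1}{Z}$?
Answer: $- \frac{1607}{15} \approx -107.13$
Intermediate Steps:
$D{\left(Z \right)} = \frac{1}{Z}$
$G = -1$ ($G = \frac{1}{\frac{1}{-1}} = \frac{1}{-1} = -1$)
$p{\left(k,s \right)} = \frac{1}{15}$
$j{\left(O \right)} = 107 + 2 O$ ($j{\left(O \right)} = \left(\left(O + O\right) - 1\right) + 108 = \left(2 O - 1\right) + 108 = \left(-1 + 2 O\right) + 108 = 107 + 2 O$)
$- j{\left(p{\left(y{\left(-5 \right)},-15 \right)} \right)} = - (107 + 2 \cdot \frac{1}{15}) = - (107 + \frac{2}{15}) = \left(-1\right) \frac{1607}{15} = - \frac{1607}{15}$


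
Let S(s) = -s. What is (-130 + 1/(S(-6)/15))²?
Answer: 65025/4 ≈ 16256.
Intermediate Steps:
(-130 + 1/(S(-6)/15))² = (-130 + 1/(-1*(-6)/15))² = (-130 + 1/(6*(1/15)))² = (-130 + 1/(⅖))² = (-130 + 5/2)² = (-255/2)² = 65025/4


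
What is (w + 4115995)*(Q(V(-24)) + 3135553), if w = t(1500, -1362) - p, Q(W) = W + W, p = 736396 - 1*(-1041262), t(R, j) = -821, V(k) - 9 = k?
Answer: 7329335180868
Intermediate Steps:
V(k) = 9 + k
p = 1777658 (p = 736396 + 1041262 = 1777658)
Q(W) = 2*W
w = -1778479 (w = -821 - 1*1777658 = -821 - 1777658 = -1778479)
(w + 4115995)*(Q(V(-24)) + 3135553) = (-1778479 + 4115995)*(2*(9 - 24) + 3135553) = 2337516*(2*(-15) + 3135553) = 2337516*(-30 + 3135553) = 2337516*3135523 = 7329335180868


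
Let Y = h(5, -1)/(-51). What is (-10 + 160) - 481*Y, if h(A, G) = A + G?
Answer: 9574/51 ≈ 187.73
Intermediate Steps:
Y = -4/51 (Y = (5 - 1)/(-51) = 4*(-1/51) = -4/51 ≈ -0.078431)
(-10 + 160) - 481*Y = (-10 + 160) - 481*(-4/51) = 150 + 1924/51 = 9574/51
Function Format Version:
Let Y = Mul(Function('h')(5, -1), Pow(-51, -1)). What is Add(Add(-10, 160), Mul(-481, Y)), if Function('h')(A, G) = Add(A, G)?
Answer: Rational(9574, 51) ≈ 187.73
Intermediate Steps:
Y = Rational(-4, 51) (Y = Mul(Add(5, -1), Pow(-51, -1)) = Mul(4, Rational(-1, 51)) = Rational(-4, 51) ≈ -0.078431)
Add(Add(-10, 160), Mul(-481, Y)) = Add(Add(-10, 160), Mul(-481, Rational(-4, 51))) = Add(150, Rational(1924, 51)) = Rational(9574, 51)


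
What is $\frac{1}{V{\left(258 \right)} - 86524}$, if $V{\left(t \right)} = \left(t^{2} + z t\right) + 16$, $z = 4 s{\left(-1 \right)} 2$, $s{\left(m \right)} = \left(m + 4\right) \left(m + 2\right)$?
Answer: $- \frac{1}{13752} \approx -7.2717 \cdot 10^{-5}$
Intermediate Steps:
$s{\left(m \right)} = \left(2 + m\right) \left(4 + m\right)$ ($s{\left(m \right)} = \left(4 + m\right) \left(2 + m\right) = \left(2 + m\right) \left(4 + m\right)$)
$z = 24$ ($z = 4 \left(8 + \left(-1\right)^{2} + 6 \left(-1\right)\right) 2 = 4 \left(8 + 1 - 6\right) 2 = 4 \cdot 3 \cdot 2 = 12 \cdot 2 = 24$)
$V{\left(t \right)} = 16 + t^{2} + 24 t$ ($V{\left(t \right)} = \left(t^{2} + 24 t\right) + 16 = 16 + t^{2} + 24 t$)
$\frac{1}{V{\left(258 \right)} - 86524} = \frac{1}{\left(16 + 258^{2} + 24 \cdot 258\right) - 86524} = \frac{1}{\left(16 + 66564 + 6192\right) - 86524} = \frac{1}{72772 - 86524} = \frac{1}{-13752} = - \frac{1}{13752}$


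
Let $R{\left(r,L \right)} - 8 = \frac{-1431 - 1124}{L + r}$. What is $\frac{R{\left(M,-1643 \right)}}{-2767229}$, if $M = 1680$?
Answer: $\frac{2259}{102387473} \approx 2.2063 \cdot 10^{-5}$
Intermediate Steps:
$R{\left(r,L \right)} = 8 - \frac{2555}{L + r}$ ($R{\left(r,L \right)} = 8 + \frac{-1431 - 1124}{L + r} = 8 - \frac{2555}{L + r}$)
$\frac{R{\left(M,-1643 \right)}}{-2767229} = \frac{\frac{1}{-1643 + 1680} \left(-2555 + 8 \left(-1643\right) + 8 \cdot 1680\right)}{-2767229} = \frac{-2555 - 13144 + 13440}{37} \left(- \frac{1}{2767229}\right) = \frac{1}{37} \left(-2259\right) \left(- \frac{1}{2767229}\right) = \left(- \frac{2259}{37}\right) \left(- \frac{1}{2767229}\right) = \frac{2259}{102387473}$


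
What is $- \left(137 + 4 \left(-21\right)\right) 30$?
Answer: $-1590$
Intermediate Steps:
$- \left(137 + 4 \left(-21\right)\right) 30 = - \left(137 - 84\right) 30 = - 53 \cdot 30 = \left(-1\right) 1590 = -1590$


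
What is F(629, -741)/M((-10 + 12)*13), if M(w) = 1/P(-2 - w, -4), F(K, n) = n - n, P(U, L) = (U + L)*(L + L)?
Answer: 0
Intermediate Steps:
P(U, L) = 2*L*(L + U) (P(U, L) = (L + U)*(2*L) = 2*L*(L + U))
F(K, n) = 0
M(w) = 1/(48 + 8*w) (M(w) = 1/(2*(-4)*(-4 + (-2 - w))) = 1/(2*(-4)*(-6 - w)) = 1/(48 + 8*w))
F(629, -741)/M((-10 + 12)*13) = 0/((1/(8*(6 + (-10 + 12)*13)))) = 0/((1/(8*(6 + 2*13)))) = 0/((1/(8*(6 + 26)))) = 0/(((⅛)/32)) = 0/(((⅛)*(1/32))) = 0/(1/256) = 0*256 = 0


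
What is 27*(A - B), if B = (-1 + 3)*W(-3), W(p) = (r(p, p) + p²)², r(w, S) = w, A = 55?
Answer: -459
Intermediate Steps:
W(p) = (p + p²)²
B = 72 (B = (-1 + 3)*((-3)²*(1 - 3)²) = 2*(9*(-2)²) = 2*(9*4) = 2*36 = 72)
27*(A - B) = 27*(55 - 1*72) = 27*(55 - 72) = 27*(-17) = -459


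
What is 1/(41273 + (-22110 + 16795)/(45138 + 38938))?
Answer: 84076/3470063433 ≈ 2.4229e-5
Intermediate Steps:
1/(41273 + (-22110 + 16795)/(45138 + 38938)) = 1/(41273 - 5315/84076) = 1/(3470063433/84076) = 84076/3470063433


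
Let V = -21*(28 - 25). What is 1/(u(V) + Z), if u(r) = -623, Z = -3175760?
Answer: -1/3176383 ≈ -3.1482e-7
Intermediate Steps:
V = -63 (V = -21*3 = -63)
1/(u(V) + Z) = 1/(-623 - 3175760) = 1/(-3176383) = -1/3176383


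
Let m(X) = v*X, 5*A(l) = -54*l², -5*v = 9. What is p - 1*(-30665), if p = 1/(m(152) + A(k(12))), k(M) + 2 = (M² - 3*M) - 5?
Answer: 16933887625/552222 ≈ 30665.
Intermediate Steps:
v = -9/5 (v = -⅕*9 = -9/5 ≈ -1.8000)
k(M) = -7 + M² - 3*M (k(M) = -2 + ((M² - 3*M) - 5) = -2 + (-5 + M² - 3*M) = -7 + M² - 3*M)
A(l) = -54*l²/5 (A(l) = (-54*l²)/5 = -54*l²/5)
m(X) = -9*X/5
p = -5/552222 (p = 1/(-9/5*152 - 54*(-7 + 12² - 3*12)²/5) = 1/(-1368/5 - 54*(-7 + 144 - 36)²/5) = 1/(-1368/5 - 54/5*101²) = 1/(-1368/5 - 54/5*10201) = 1/(-1368/5 - 550854/5) = 1/(-552222/5) = -5/552222 ≈ -9.0543e-6)
p - 1*(-30665) = -5/552222 - 1*(-30665) = -5/552222 + 30665 = 16933887625/552222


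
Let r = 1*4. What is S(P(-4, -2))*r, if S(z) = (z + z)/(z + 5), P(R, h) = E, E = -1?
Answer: -2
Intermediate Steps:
P(R, h) = -1
r = 4
S(z) = 2*z/(5 + z) (S(z) = (2*z)/(5 + z) = 2*z/(5 + z))
S(P(-4, -2))*r = (2*(-1)/(5 - 1))*4 = (2*(-1)/4)*4 = (2*(-1)*(1/4))*4 = -1/2*4 = -2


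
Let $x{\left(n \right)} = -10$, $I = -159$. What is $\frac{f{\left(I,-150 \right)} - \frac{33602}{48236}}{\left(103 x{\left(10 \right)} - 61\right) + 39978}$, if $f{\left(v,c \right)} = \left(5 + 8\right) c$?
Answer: $- \frac{47046901}{937876666} \approx -0.050163$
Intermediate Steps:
$f{\left(v,c \right)} = 13 c$
$\frac{f{\left(I,-150 \right)} - \frac{33602}{48236}}{\left(103 x{\left(10 \right)} - 61\right) + 39978} = \frac{13 \left(-150\right) - \frac{33602}{48236}}{\left(103 \left(-10\right) - 61\right) + 39978} = \frac{-1950 - \frac{16801}{24118}}{\left(-1030 - 61\right) + 39978} = \frac{-1950 - \frac{16801}{24118}}{-1091 + 39978} = - \frac{47046901}{24118 \cdot 38887} = \left(- \frac{47046901}{24118}\right) \frac{1}{38887} = - \frac{47046901}{937876666}$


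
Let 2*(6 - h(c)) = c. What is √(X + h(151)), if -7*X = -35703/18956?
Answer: I*√6219186707/9478 ≈ 8.3205*I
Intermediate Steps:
h(c) = 6 - c/2
X = 35703/132692 (X = -(-35703)/(7*18956) = -⅐*(-35703/18956) = 35703/132692 ≈ 0.26907)
√(X + h(151)) = √(35703/132692 + (6 - ½*151)) = √(35703/132692 + (6 - 151/2)) = √(35703/132692 - 139/2) = √(-9186391/132692) = I*√6219186707/9478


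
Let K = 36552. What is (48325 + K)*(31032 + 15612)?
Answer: 3959002788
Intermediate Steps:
(48325 + K)*(31032 + 15612) = (48325 + 36552)*(31032 + 15612) = 84877*46644 = 3959002788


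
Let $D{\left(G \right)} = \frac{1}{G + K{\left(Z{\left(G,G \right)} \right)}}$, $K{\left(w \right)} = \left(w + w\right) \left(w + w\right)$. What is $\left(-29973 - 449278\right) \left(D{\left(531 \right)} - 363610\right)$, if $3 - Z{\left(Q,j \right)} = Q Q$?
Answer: $\frac{55415043842143305307319}{318001255587} \approx 1.7426 \cdot 10^{11}$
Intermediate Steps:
$Z{\left(Q,j \right)} = 3 - Q^{2}$ ($Z{\left(Q,j \right)} = 3 - Q Q = 3 - Q^{2}$)
$K{\left(w \right)} = 4 w^{2}$ ($K{\left(w \right)} = 2 w 2 w = 4 w^{2}$)
$D{\left(G \right)} = \frac{1}{G + 4 \left(3 - G^{2}\right)^{2}}$
$\left(-29973 - 449278\right) \left(D{\left(531 \right)} - 363610\right) = \left(-29973 - 449278\right) \left(\frac{1}{531 + 4 \left(-3 + 531^{2}\right)^{2}} - 363610\right) = - 479251 \left(\frac{1}{531 + 4 \left(-3 + 281961\right)^{2}} - 363610\right) = - 479251 \left(\frac{1}{531 + 4 \cdot 281958^{2}} - 363610\right) = - 479251 \left(\frac{1}{531 + 4 \cdot 79500313764} - 363610\right) = - 479251 \left(\frac{1}{531 + 318001255056} - 363610\right) = - 479251 \left(\frac{1}{318001255587} - 363610\right) = \left(-479251\right) \left(- \frac{115628436543989069}{318001255587}\right) = \frac{55415043842143305307319}{318001255587}$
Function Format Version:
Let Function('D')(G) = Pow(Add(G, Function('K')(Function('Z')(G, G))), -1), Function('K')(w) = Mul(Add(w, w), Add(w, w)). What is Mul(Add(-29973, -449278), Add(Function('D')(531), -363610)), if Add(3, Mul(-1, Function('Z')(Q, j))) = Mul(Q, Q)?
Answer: Rational(55415043842143305307319, 318001255587) ≈ 1.7426e+11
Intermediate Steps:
Function('Z')(Q, j) = Add(3, Mul(-1, Pow(Q, 2))) (Function('Z')(Q, j) = Add(3, Mul(-1, Mul(Q, Q))) = Add(3, Mul(-1, Pow(Q, 2))))
Function('K')(w) = Mul(4, Pow(w, 2)) (Function('K')(w) = Mul(Mul(2, w), Mul(2, w)) = Mul(4, Pow(w, 2)))
Function('D')(G) = Pow(Add(G, Mul(4, Pow(Add(3, Mul(-1, Pow(G, 2))), 2))), -1)
Mul(Add(-29973, -449278), Add(Function('D')(531), -363610)) = Mul(Add(-29973, -449278), Add(Pow(Add(531, Mul(4, Pow(Add(-3, Pow(531, 2)), 2))), -1), -363610)) = Mul(-479251, Add(Pow(Add(531, Mul(4, Pow(Add(-3, 281961), 2))), -1), -363610)) = Mul(-479251, Add(Pow(Add(531, Mul(4, Pow(281958, 2))), -1), -363610)) = Mul(-479251, Add(Pow(Add(531, Mul(4, 79500313764)), -1), -363610)) = Mul(-479251, Add(Pow(Add(531, 318001255056), -1), -363610)) = Mul(-479251, Add(Pow(318001255587, -1), -363610)) = Mul(-479251, Add(Rational(1, 318001255587), -363610)) = Mul(-479251, Rational(-115628436543989069, 318001255587)) = Rational(55415043842143305307319, 318001255587)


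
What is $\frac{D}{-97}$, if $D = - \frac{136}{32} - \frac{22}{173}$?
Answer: $\frac{3029}{67124} \approx 0.045125$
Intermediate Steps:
$D = - \frac{3029}{692}$ ($D = \left(-136\right) \frac{1}{32} - \frac{22}{173} = - \frac{17}{4} - \frac{22}{173} = - \frac{3029}{692} \approx -4.3772$)
$\frac{D}{-97} = - \frac{3029}{692 \left(-97\right)} = \left(- \frac{3029}{692}\right) \left(- \frac{1}{97}\right) = \frac{3029}{67124}$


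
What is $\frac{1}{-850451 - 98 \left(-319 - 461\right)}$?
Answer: $- \frac{1}{774011} \approx -1.292 \cdot 10^{-6}$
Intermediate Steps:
$\frac{1}{-850451 - 98 \left(-319 - 461\right)} = \frac{1}{-850451 - -76440} = \frac{1}{-850451 + 76440} = \frac{1}{-774011} = - \frac{1}{774011}$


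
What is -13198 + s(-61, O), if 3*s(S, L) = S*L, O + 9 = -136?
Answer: -30749/3 ≈ -10250.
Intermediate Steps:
O = -145 (O = -9 - 136 = -145)
s(S, L) = L*S/3 (s(S, L) = (S*L)/3 = (L*S)/3 = L*S/3)
-13198 + s(-61, O) = -13198 + (⅓)*(-145)*(-61) = -13198 + 8845/3 = -30749/3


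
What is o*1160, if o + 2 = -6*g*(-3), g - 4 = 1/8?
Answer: 83810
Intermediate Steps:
g = 33/8 (g = 4 + 1/8 = 4 + ⅛ = 33/8 ≈ 4.1250)
o = 289/4 (o = -2 - 6*33/8*(-3) = -2 - 99/4*(-3) = -2 + 297/4 = 289/4 ≈ 72.250)
o*1160 = (289/4)*1160 = 83810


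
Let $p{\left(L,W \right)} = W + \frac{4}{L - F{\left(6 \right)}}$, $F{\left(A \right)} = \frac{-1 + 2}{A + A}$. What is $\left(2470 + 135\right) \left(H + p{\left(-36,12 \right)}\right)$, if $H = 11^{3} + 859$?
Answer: $\frac{2483653890}{433} \approx 5.7359 \cdot 10^{6}$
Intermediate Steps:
$F{\left(A \right)} = \frac{1}{2 A}$ ($F{\left(A \right)} = 1 \frac{1}{2 A} = \frac{1}{2 A}$)
$p{\left(L,W \right)} = W + \frac{4}{- \frac{1}{12} + L}$ ($p{\left(L,W \right)} = W + \frac{4}{L - \frac{1}{2 \cdot 6}} = W + \frac{4}{L - \frac{1}{2} \cdot \frac{1}{6}} = W + \frac{4}{L - \frac{1}{12}} = W + \frac{4}{- \frac{1}{12} + L}$)
$H = 2190$ ($H = 1331 + 859 = 2190$)
$\left(2470 + 135\right) \left(H + p{\left(-36,12 \right)}\right) = \left(2470 + 135\right) \left(2190 + \frac{48 - 12 + 12 \left(-36\right) 12}{-1 + 12 \left(-36\right)}\right) = 2605 \left(2190 + \frac{48 - 12 - 5184}{-1 - 432}\right) = 2605 \left(2190 + \frac{1}{-433} \left(-5148\right)\right) = 2605 \left(2190 - - \frac{5148}{433}\right) = 2605 \left(2190 + \frac{5148}{433}\right) = 2605 \cdot \frac{953418}{433} = \frac{2483653890}{433}$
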